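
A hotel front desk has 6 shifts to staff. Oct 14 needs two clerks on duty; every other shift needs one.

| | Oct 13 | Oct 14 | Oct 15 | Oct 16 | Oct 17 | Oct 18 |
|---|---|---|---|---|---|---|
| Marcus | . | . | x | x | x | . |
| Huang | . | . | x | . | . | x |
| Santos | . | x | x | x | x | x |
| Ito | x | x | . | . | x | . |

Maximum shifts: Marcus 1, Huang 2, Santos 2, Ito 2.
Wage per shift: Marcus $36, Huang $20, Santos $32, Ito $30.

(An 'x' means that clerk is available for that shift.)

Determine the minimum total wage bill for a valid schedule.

Oct 13 can only be covered by Ito, so that assignment is forced.
Oct 14 can only be covered by Santos and Ito, so that assignment is forced.
Picking the cheapest available clerk for each shift independently would cost $194, but that ignores the shift limits.
An optimal schedule: Oct 13→Ito, Oct 14→Santos+Ito, Oct 15→Huang, Oct 16→Marcus, Oct 17→Santos, Oct 18→Huang.
Total: 30 + 32 + 30 + 20 + 36 + 32 + 20 = $200.

$200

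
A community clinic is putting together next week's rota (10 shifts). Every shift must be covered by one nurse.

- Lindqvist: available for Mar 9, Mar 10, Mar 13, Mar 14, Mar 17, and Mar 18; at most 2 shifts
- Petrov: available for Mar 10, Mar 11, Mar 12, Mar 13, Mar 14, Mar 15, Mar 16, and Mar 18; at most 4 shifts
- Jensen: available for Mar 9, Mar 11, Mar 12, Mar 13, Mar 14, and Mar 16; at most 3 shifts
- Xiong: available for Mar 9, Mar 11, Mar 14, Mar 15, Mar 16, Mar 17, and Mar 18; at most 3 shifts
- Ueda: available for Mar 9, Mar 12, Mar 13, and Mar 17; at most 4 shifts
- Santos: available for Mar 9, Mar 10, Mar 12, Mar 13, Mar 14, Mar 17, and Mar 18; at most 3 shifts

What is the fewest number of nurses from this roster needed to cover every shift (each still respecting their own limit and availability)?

10 slots to fill and no one can take more than 4, so at least ⌈10/4⌉ = 3 nurses are needed.
Lindqvist, Petrov, and Ueda alone can cover everything: Mar 9→Ueda, Mar 10→Lindqvist, Mar 11→Petrov, Mar 12→Ueda, Mar 13→Ueda, Mar 14→Lindqvist, Mar 15→Petrov, Mar 16→Petrov, Mar 17→Ueda, Mar 18→Petrov.

3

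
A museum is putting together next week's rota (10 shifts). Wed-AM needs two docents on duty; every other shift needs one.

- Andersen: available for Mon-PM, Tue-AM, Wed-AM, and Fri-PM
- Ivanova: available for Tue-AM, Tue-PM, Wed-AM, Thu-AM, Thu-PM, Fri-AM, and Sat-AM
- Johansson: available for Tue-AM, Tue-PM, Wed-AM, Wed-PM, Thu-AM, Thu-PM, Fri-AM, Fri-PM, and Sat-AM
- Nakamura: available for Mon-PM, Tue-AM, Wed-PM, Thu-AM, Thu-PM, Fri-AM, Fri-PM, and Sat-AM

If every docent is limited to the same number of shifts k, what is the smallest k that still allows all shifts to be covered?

With 4 docents and 11 worker-slots to fill, someone must work at least ⌈11/4⌉ = 3 shifts, so k ≥ 3.
k = 3 works: Mon-PM→Andersen, Tue-AM→Nakamura, Tue-PM→Ivanova, Wed-AM→Andersen+Ivanova, Wed-PM→Johansson, Thu-AM→Ivanova, Thu-PM→Johansson, Fri-AM→Johansson, Fri-PM→Andersen, Sat-AM→Nakamura.
Loads: Andersen 3, Ivanova 3, Johansson 3, Nakamura 2 — all ≤ 3.

3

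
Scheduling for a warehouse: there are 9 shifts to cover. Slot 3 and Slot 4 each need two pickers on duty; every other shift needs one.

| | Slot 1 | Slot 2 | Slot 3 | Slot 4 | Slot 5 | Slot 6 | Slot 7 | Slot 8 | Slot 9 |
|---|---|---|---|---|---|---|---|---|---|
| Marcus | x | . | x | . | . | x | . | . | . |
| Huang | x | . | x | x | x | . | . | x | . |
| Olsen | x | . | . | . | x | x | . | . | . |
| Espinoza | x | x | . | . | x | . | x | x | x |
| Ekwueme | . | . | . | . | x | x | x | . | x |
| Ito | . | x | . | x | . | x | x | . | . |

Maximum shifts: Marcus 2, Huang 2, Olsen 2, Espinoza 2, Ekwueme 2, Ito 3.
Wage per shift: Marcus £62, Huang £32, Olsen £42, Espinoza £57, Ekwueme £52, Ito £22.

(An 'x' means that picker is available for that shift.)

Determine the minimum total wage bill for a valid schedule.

Slot 3 can only be covered by Marcus and Huang, so that assignment is forced.
Slot 4 can only be covered by Huang and Ito, so that assignment is forced.
Picking the cheapest available picker for each shift independently would cost £362, but that ignores the shift limits.
An optimal schedule: Slot 1→Olsen, Slot 2→Ito, Slot 3→Huang+Marcus, Slot 4→Ito+Huang, Slot 5→Olsen, Slot 6→Ekwueme, Slot 7→Ito, Slot 8→Espinoza, Slot 9→Ekwueme.
Total: 42 + 22 + 32 + 62 + 22 + 32 + 42 + 52 + 22 + 57 + 52 = £437.

£437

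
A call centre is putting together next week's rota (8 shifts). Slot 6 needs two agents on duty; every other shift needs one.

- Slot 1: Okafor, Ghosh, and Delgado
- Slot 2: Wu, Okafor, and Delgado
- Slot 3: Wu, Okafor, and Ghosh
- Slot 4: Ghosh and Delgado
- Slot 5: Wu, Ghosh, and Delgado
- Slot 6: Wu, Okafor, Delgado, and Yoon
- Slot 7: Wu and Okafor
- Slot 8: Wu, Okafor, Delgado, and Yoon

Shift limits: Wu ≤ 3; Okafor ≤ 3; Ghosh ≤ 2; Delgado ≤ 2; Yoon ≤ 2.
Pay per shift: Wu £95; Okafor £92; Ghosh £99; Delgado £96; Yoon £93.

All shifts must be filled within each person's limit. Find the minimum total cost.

Picking the cheapest available agent for each shift independently would cost £836, but that ignores the shift limits.
An optimal schedule: Slot 1→Okafor, Slot 2→Okafor, Slot 3→Wu, Slot 4→Delgado, Slot 5→Wu, Slot 6→Yoon+Wu, Slot 7→Okafor, Slot 8→Yoon.
Total: 92 + 92 + 95 + 96 + 95 + 93 + 95 + 92 + 93 = £843.

£843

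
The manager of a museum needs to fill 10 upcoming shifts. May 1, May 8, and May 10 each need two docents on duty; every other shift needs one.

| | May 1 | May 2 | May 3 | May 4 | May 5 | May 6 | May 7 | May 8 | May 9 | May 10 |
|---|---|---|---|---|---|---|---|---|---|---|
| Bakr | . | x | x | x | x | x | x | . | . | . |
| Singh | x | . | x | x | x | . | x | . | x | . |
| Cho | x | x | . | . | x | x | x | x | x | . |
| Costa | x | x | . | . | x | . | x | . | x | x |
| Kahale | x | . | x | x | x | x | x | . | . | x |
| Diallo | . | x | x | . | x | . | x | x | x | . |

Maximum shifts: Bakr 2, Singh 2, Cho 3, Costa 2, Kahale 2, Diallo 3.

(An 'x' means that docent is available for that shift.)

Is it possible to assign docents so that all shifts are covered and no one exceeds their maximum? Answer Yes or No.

May 8 can only be covered by Cho and Diallo, so that assignment is forced.
May 10 can only be covered by Costa and Kahale, so that assignment is forced.
One valid schedule: May 1→Cho+Costa, May 2→Cho, May 3→Singh, May 4→Bakr, May 5→Kahale, May 6→Bakr, May 7→Diallo, May 8→Cho+Diallo, May 9→Singh, May 10→Costa+Kahale.
Loads: Bakr 2/2, Singh 2/2, Cho 3/3, Costa 2/2, Kahale 2/2, Diallo 2/3 — all within limits.

Yes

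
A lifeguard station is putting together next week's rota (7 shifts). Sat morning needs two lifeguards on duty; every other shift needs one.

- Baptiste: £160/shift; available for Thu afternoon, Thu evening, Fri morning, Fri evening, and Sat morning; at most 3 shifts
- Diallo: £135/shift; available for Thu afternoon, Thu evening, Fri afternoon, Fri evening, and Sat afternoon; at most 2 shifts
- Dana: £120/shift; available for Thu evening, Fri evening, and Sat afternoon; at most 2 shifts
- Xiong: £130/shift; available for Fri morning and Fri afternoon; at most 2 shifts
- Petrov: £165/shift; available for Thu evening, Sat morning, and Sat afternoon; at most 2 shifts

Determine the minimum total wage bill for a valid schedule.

Sat morning can only be covered by Baptiste and Petrov, so that assignment is forced.
Picking the cheapest available lifeguard for each shift independently would cost £1080, but that ignores the shift limits.
An optimal schedule: Thu afternoon→Diallo, Thu evening→Diallo, Fri morning→Xiong, Fri afternoon→Xiong, Fri evening→Dana, Sat morning→Baptiste+Petrov, Sat afternoon→Dana.
Total: 135 + 135 + 130 + 130 + 120 + 160 + 165 + 120 = £1095.

£1095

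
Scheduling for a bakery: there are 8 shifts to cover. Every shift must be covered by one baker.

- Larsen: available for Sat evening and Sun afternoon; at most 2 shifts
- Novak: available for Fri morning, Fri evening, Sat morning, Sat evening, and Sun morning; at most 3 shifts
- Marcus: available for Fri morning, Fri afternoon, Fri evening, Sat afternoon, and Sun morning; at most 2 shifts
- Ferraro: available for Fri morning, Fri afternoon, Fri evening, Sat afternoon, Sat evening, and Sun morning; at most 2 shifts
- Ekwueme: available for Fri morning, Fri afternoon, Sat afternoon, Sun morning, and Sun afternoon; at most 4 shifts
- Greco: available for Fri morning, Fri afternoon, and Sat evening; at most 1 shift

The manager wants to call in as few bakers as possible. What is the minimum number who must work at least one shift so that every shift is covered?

3

8 slots to fill and no one can take more than 4, so at least ⌈8/4⌉ = 2 bakers are needed.
Any 2 bakers together have capacity at most 4+3 = 7 < 8 slots, so 2 can never suffice.
Larsen, Novak, and Ekwueme alone can cover everything: Fri morning→Novak, Fri afternoon→Ekwueme, Fri evening→Novak, Sat morning→Novak, Sat afternoon→Ekwueme, Sat evening→Larsen, Sun morning→Ekwueme, Sun afternoon→Larsen.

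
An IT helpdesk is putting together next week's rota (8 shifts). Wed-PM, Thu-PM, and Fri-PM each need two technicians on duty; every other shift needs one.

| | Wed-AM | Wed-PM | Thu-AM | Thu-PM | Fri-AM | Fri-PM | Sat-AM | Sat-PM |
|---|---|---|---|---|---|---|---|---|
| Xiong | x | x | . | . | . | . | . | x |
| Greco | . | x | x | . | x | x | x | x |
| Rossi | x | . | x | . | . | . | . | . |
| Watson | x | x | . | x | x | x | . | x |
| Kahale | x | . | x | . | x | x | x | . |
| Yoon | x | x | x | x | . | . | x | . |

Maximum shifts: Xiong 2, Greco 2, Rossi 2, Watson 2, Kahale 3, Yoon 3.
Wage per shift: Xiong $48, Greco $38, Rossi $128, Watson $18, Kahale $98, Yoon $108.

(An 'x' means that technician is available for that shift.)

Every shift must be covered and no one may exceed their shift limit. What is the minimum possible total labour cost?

Thu-PM can only be covered by Watson and Yoon, so that assignment is forced.
Picking the cheapest available technician for each shift independently would cost $368, but that ignores the shift limits.
An optimal schedule: Wed-AM→Kahale, Wed-PM→Xiong+Yoon, Thu-AM→Kahale, Thu-PM→Watson+Yoon, Fri-AM→Watson, Fri-PM→Greco+Kahale, Sat-AM→Greco, Sat-PM→Xiong.
Total: 98 + 48 + 108 + 98 + 18 + 108 + 18 + 38 + 98 + 38 + 48 = $718.

$718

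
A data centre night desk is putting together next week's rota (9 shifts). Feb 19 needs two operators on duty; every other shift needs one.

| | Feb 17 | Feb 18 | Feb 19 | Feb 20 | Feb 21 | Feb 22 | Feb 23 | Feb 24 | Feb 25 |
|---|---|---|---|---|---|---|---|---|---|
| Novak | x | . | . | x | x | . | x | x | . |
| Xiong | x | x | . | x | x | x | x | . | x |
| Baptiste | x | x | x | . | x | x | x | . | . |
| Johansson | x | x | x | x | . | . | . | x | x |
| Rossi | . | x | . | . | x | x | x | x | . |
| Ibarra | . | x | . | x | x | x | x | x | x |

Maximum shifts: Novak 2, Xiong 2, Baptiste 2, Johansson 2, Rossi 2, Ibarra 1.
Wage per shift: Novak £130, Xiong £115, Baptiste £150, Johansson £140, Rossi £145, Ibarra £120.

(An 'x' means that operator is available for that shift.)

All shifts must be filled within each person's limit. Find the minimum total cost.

Feb 19 can only be covered by Baptiste and Johansson, so that assignment is forced.
Picking the cheapest available operator for each shift independently would cost £1215, but that ignores the shift limits.
An optimal schedule: Feb 17→Xiong, Feb 18→Johansson, Feb 19→Johansson+Baptiste, Feb 20→Ibarra, Feb 21→Novak, Feb 22→Rossi, Feb 23→Rossi, Feb 24→Novak, Feb 25→Xiong.
Total: 115 + 140 + 140 + 150 + 120 + 130 + 145 + 145 + 130 + 115 = £1330.

£1330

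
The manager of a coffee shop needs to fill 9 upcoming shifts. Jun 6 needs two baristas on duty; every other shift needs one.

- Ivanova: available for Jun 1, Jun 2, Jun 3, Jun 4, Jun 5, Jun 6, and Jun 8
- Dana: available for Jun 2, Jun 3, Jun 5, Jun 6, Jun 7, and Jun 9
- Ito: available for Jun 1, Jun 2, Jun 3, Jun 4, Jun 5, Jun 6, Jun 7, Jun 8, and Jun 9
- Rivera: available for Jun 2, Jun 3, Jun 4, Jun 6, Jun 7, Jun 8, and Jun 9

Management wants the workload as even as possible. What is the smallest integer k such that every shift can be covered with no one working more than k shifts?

With 4 baristas and 10 worker-slots to fill, someone must work at least ⌈10/4⌉ = 3 shifts, so k ≥ 3.
k = 3 works: Jun 1→Ivanova, Jun 2→Dana, Jun 3→Ito, Jun 4→Ivanova, Jun 5→Ivanova, Jun 6→Ito+Rivera, Jun 7→Dana, Jun 8→Ito, Jun 9→Dana.
Loads: Ivanova 3, Dana 3, Ito 3, Rivera 1 — all ≤ 3.

3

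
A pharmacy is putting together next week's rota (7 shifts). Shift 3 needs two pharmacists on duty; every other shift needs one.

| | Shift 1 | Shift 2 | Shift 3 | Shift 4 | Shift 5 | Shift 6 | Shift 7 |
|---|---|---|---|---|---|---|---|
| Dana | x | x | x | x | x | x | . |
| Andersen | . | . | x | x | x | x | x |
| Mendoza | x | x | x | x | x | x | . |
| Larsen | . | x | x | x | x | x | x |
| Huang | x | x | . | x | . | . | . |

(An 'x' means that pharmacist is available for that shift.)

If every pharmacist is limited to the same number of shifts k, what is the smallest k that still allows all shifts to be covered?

2

With 5 pharmacists and 8 worker-slots to fill, someone must work at least ⌈8/5⌉ = 2 shifts, so k ≥ 2.
k = 2 works: Shift 1→Dana, Shift 2→Dana, Shift 3→Mendoza+Larsen, Shift 4→Larsen, Shift 5→Andersen, Shift 6→Mendoza, Shift 7→Andersen.
Loads: Dana 2, Andersen 2, Mendoza 2, Larsen 2, Huang 0 — all ≤ 2.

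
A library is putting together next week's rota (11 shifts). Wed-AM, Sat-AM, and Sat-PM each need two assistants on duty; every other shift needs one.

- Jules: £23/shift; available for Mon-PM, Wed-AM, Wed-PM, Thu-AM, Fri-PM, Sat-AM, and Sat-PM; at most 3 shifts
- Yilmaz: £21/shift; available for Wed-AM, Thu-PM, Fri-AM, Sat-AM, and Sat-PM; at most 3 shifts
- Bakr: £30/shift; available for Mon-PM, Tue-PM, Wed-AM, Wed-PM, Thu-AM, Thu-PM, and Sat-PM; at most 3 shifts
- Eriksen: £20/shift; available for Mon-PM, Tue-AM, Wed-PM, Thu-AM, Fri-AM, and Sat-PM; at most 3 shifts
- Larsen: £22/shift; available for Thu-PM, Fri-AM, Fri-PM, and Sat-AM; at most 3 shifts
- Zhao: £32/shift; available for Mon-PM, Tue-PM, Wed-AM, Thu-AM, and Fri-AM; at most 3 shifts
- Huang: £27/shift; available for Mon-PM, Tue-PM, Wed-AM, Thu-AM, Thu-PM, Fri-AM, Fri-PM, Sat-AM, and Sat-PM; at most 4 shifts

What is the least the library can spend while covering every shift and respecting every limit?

£312

Tue-AM can only be covered by Eriksen, so that assignment is forced.
Picking the cheapest available assistant for each shift independently would cost £298, but that ignores the shift limits.
An optimal schedule: Mon-PM→Eriksen, Tue-AM→Eriksen, Tue-PM→Huang, Wed-AM→Yilmaz+Jules, Wed-PM→Eriksen, Thu-AM→Jules, Thu-PM→Yilmaz, Fri-AM→Larsen, Fri-PM→Larsen, Sat-AM→Yilmaz+Larsen, Sat-PM→Jules+Huang.
Total: 20 + 20 + 27 + 21 + 23 + 20 + 23 + 21 + 22 + 22 + 21 + 22 + 23 + 27 = £312.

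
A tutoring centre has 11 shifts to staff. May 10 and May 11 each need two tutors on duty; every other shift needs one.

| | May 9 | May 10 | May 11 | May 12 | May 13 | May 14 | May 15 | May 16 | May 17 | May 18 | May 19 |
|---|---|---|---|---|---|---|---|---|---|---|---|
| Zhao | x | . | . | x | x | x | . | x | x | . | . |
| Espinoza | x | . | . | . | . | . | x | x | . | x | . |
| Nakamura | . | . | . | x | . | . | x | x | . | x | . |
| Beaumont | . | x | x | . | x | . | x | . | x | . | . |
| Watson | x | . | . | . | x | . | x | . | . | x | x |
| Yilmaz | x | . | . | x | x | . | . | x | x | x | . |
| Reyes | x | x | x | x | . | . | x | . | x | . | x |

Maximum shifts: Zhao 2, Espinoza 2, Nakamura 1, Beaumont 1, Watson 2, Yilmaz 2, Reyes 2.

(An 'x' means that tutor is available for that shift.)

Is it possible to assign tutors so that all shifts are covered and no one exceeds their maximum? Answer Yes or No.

Shifts {May 10, May 11} need 4 worker-slots in total, but the tutors available for any of those shifts (Beaumont and Reyes) can supply at most 3 among them. So no valid schedule exists.

No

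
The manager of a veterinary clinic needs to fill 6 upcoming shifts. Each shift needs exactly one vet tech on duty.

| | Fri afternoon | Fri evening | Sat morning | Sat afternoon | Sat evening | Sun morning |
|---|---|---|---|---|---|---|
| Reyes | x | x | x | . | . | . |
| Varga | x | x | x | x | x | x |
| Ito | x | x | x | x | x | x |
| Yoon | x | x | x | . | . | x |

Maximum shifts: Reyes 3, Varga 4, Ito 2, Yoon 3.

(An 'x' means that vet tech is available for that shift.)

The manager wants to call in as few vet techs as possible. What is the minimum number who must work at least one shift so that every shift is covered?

6 slots to fill and no one can take more than 4, so at least ⌈6/4⌉ = 2 vet techs are needed.
Reyes and Varga alone can cover everything: Fri afternoon→Reyes, Fri evening→Reyes, Sat morning→Reyes, Sat afternoon→Varga, Sat evening→Varga, Sun morning→Varga.

2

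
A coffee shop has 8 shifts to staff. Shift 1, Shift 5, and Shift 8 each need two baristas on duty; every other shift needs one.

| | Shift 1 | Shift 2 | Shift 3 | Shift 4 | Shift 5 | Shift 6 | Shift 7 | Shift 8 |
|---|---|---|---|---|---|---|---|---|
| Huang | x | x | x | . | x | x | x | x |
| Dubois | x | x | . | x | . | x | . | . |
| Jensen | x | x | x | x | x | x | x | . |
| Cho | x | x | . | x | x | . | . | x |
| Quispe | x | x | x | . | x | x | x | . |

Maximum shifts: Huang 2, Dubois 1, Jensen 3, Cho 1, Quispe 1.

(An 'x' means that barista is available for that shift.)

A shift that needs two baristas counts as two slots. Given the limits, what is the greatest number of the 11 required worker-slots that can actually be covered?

Total capacity across all baristas is 2+1+3+1+1 = 8, and 11 slots are needed, so at most 8 can be filled.
An assignment achieving 8: Shift 3→Huang, Shift 4→Dubois, Shift 5→Jensen+Quispe, Shift 6→Jensen, Shift 7→Jensen, Shift 8→Huang+Cho.
Loads: Huang 2/2, Dubois 1/1, Jensen 3/3, Cho 1/1, Quispe 1/1.

8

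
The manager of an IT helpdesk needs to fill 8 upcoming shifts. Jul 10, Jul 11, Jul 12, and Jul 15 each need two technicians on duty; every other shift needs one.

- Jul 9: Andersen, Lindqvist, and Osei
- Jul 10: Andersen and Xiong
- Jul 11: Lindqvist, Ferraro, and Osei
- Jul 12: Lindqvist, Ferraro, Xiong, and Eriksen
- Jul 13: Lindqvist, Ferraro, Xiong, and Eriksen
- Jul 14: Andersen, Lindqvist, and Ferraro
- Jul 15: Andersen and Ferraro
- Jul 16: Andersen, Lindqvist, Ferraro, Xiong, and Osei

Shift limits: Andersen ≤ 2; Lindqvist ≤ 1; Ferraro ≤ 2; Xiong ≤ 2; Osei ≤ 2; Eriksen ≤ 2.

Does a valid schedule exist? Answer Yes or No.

No

Total capacity is 2+1+2+2+2+2 = 11 but 12 worker-slots are needed — infeasible.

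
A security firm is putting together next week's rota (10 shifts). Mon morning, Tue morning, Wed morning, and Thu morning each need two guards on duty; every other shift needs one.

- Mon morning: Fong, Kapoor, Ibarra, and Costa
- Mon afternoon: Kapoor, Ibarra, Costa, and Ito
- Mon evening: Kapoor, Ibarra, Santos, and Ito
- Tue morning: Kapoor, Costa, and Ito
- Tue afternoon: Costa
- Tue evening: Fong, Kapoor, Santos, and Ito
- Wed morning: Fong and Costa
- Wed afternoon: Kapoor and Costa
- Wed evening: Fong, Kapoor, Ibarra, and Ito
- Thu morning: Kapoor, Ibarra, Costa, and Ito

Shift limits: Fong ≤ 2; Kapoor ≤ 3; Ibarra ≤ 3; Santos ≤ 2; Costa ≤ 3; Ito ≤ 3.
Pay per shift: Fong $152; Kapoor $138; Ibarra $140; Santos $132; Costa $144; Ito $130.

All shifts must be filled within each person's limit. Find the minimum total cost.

Tue afternoon can only be covered by Costa, so that assignment is forced.
Wed morning can only be covered by Fong and Costa, so that assignment is forced.
Picking the cheapest available guard for each shift independently would cost $1912, but that ignores the shift limits.
An optimal schedule: Mon morning→Kapoor+Ibarra, Mon afternoon→Ito, Mon evening→Santos, Tue morning→Ito+Kapoor, Tue afternoon→Costa, Tue evening→Santos, Wed morning→Costa+Fong, Wed afternoon→Kapoor, Wed evening→Ibarra, Thu morning→Ito+Ibarra.
Total: 138 + 140 + 130 + 132 + 130 + 138 + 144 + 132 + 144 + 152 + 138 + 140 + 130 + 140 = $1928.

$1928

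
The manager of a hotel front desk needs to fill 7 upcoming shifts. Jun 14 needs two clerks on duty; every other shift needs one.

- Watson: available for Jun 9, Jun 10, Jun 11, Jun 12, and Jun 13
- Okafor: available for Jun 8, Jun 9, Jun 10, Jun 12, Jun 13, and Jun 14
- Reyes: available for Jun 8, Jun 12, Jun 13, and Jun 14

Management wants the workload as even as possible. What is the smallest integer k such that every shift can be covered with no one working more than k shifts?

3

With 3 clerks and 8 worker-slots to fill, someone must work at least ⌈8/3⌉ = 3 shifts, so k ≥ 3.
k = 3 works: Jun 8→Okafor, Jun 9→Watson, Jun 10→Watson, Jun 11→Watson, Jun 12→Okafor, Jun 13→Reyes, Jun 14→Okafor+Reyes.
Loads: Watson 3, Okafor 3, Reyes 2 — all ≤ 3.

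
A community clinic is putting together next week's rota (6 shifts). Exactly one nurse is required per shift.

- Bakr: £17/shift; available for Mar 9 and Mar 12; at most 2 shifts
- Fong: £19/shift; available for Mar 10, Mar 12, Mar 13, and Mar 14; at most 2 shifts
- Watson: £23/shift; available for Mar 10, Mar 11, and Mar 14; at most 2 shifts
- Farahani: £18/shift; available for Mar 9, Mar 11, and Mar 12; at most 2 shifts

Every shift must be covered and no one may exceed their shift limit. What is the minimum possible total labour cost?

£113

Mar 13 can only be covered by Fong, so that assignment is forced.
Picking the cheapest available nurse for each shift independently would cost £109, but that ignores the shift limits.
An optimal schedule: Mar 9→Bakr, Mar 10→Fong, Mar 11→Farahani, Mar 12→Bakr, Mar 13→Fong, Mar 14→Watson.
Total: 17 + 19 + 18 + 17 + 19 + 23 = £113.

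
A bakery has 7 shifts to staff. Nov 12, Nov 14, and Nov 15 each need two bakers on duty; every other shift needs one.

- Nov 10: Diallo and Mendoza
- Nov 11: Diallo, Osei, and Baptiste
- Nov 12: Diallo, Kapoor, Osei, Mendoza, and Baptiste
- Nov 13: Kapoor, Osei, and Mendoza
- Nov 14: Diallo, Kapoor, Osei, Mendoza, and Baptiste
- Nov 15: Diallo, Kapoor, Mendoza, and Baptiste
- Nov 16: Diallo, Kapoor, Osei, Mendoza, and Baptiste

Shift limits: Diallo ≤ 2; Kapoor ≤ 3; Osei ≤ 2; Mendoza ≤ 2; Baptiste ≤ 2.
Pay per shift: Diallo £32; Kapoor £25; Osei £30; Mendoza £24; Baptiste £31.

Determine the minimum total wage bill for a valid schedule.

£277

Picking the cheapest available baker for each shift independently would cost £249, but that ignores the shift limits.
An optimal schedule: Nov 10→Mendoza, Nov 11→Osei, Nov 12→Kapoor+Osei, Nov 13→Mendoza, Nov 14→Baptiste+Diallo, Nov 15→Kapoor+Baptiste, Nov 16→Kapoor.
Total: 24 + 30 + 25 + 30 + 24 + 31 + 32 + 25 + 31 + 25 = £277.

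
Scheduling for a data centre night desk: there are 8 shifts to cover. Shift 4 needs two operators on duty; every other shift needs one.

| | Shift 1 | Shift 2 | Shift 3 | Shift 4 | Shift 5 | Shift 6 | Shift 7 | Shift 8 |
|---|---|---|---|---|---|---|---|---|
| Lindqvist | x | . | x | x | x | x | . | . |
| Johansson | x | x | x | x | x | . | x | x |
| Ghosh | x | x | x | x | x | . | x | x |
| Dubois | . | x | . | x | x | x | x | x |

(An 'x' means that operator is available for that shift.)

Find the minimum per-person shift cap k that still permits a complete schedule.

3

With 4 operators and 9 worker-slots to fill, someone must work at least ⌈9/4⌉ = 3 shifts, so k ≥ 3.
k = 3 works: Shift 1→Lindqvist, Shift 2→Johansson, Shift 3→Lindqvist, Shift 4→Ghosh+Dubois, Shift 5→Ghosh, Shift 6→Lindqvist, Shift 7→Johansson, Shift 8→Johansson.
Loads: Lindqvist 3, Johansson 3, Ghosh 2, Dubois 1 — all ≤ 3.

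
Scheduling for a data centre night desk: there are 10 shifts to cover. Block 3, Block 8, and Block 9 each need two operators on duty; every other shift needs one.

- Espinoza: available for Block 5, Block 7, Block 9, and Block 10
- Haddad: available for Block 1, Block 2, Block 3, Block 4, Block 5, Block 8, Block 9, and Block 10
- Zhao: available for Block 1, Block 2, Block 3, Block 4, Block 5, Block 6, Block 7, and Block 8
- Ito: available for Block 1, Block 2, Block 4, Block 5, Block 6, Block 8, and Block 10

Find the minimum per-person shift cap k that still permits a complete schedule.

With 4 operators and 13 worker-slots to fill, someone must work at least ⌈13/4⌉ = 4 shifts, so k ≥ 4.
k = 4 works: Block 1→Haddad, Block 2→Haddad, Block 3→Haddad+Zhao, Block 4→Zhao, Block 5→Espinoza, Block 6→Zhao, Block 7→Espinoza, Block 8→Zhao+Ito, Block 9→Espinoza+Haddad, Block 10→Espinoza.
Loads: Espinoza 4, Haddad 4, Zhao 4, Ito 1 — all ≤ 4.

4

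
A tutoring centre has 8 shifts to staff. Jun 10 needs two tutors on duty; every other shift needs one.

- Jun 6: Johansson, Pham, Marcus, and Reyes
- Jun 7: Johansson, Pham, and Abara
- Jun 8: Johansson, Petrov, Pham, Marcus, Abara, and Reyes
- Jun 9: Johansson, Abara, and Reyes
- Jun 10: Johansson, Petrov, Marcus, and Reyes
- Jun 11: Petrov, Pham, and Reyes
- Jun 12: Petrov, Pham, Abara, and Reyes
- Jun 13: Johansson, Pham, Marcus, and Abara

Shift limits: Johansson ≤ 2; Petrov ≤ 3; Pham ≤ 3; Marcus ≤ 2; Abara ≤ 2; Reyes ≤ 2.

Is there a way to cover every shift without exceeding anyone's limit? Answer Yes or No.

One valid schedule: Jun 6→Pham, Jun 7→Johansson, Jun 8→Petrov, Jun 9→Johansson, Jun 10→Marcus+Reyes, Jun 11→Petrov, Jun 12→Petrov, Jun 13→Pham.
Loads: Johansson 2/2, Petrov 3/3, Pham 2/3, Marcus 1/2, Abara 0/2, Reyes 1/2 — all within limits.

Yes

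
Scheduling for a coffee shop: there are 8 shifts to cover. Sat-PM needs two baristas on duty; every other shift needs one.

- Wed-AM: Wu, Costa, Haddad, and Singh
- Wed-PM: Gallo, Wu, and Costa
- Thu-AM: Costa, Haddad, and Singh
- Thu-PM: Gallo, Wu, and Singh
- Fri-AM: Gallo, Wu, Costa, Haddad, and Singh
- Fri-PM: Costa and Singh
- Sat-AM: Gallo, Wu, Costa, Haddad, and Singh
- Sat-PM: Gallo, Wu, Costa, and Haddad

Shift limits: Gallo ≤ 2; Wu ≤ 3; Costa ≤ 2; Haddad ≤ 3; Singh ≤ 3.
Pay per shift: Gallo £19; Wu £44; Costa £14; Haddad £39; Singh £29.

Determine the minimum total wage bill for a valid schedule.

Picking the cheapest available barista for each shift independently would cost £136, but that ignores the shift limits.
An optimal schedule: Wed-AM→Singh, Wed-PM→Costa, Thu-AM→Singh, Thu-PM→Gallo, Fri-AM→Singh, Fri-PM→Costa, Sat-AM→Haddad, Sat-PM→Gallo+Haddad.
Total: 29 + 14 + 29 + 19 + 29 + 14 + 39 + 19 + 39 = £231.

£231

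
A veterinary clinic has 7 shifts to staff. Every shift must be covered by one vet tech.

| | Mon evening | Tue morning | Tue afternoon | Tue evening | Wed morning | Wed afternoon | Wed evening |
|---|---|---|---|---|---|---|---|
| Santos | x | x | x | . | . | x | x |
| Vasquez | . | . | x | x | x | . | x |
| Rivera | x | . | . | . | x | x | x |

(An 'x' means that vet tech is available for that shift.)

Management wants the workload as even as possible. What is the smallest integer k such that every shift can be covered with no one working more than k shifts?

With 3 vet techs and 7 worker-slots to fill, someone must work at least ⌈7/3⌉ = 3 shifts, so k ≥ 3.
k = 3 works: Mon evening→Santos, Tue morning→Santos, Tue afternoon→Santos, Tue evening→Vasquez, Wed morning→Vasquez, Wed afternoon→Rivera, Wed evening→Vasquez.
Loads: Santos 3, Vasquez 3, Rivera 1 — all ≤ 3.

3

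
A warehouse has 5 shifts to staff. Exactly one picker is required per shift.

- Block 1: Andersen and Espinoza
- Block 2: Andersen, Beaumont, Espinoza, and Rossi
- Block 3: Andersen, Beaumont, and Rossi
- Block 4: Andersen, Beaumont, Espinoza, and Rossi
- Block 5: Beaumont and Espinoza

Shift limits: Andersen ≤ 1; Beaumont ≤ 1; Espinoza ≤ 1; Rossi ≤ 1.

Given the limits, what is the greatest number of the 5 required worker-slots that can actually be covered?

Total capacity across all pickers is 1+1+1+1 = 4, and 5 slots are needed, so at most 4 can be filled.
An assignment achieving 4: Block 1→Andersen, Block 2→Espinoza, Block 3→Rossi, Block 5→Beaumont.
Loads: Andersen 1/1, Beaumont 1/1, Espinoza 1/1, Rossi 1/1.

4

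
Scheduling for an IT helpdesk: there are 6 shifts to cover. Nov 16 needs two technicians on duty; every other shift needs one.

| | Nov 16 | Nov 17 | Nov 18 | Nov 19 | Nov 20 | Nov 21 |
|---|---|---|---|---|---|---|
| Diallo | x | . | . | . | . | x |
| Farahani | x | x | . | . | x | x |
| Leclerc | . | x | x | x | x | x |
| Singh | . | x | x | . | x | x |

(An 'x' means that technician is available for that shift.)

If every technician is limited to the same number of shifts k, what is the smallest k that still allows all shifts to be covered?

With 4 technicians and 7 worker-slots to fill, someone must work at least ⌈7/4⌉ = 2 shifts, so k ≥ 2.
k = 2 works: Nov 16→Diallo+Farahani, Nov 17→Farahani, Nov 18→Leclerc, Nov 19→Leclerc, Nov 20→Singh, Nov 21→Diallo.
Loads: Diallo 2, Farahani 2, Leclerc 2, Singh 1 — all ≤ 2.

2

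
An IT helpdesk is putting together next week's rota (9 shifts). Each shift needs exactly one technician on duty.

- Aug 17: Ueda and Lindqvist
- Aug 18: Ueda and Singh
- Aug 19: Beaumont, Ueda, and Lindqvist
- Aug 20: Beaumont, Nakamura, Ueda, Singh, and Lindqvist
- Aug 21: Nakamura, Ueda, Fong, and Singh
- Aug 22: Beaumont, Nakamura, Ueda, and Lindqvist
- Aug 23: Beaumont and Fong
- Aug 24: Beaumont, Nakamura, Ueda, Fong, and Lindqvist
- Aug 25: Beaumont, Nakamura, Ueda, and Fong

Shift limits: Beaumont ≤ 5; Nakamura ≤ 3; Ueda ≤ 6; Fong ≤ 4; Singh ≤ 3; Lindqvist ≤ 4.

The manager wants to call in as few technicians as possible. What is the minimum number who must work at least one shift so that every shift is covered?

9 slots to fill and no one can take more than 6, so at least ⌈9/6⌉ = 2 technicians are needed.
Beaumont and Ueda alone can cover everything: Aug 17→Ueda, Aug 18→Ueda, Aug 19→Beaumont, Aug 20→Beaumont, Aug 21→Ueda, Aug 22→Beaumont, Aug 23→Beaumont, Aug 24→Beaumont, Aug 25→Ueda.

2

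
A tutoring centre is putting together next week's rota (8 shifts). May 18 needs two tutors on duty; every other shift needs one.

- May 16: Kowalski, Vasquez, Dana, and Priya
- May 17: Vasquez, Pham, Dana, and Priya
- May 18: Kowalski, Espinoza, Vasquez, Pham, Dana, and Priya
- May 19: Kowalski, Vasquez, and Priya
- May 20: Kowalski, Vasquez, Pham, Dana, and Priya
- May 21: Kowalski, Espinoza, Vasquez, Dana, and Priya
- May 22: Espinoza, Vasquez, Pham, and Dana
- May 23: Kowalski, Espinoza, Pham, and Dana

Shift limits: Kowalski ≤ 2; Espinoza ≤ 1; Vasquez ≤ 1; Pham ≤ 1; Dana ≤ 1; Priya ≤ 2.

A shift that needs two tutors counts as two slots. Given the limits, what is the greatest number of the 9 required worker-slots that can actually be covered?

8

Total capacity across all tutors is 2+1+1+1+1+2 = 8, and 9 slots are needed, so at most 8 can be filled.
An assignment achieving 8: May 16→Kowalski, May 17→Vasquez, May 18→Priya, May 19→Kowalski, May 20→Dana, May 21→Priya, May 22→Espinoza, May 23→Pham.
Loads: Kowalski 2/2, Espinoza 1/1, Vasquez 1/1, Pham 1/1, Dana 1/1, Priya 2/2.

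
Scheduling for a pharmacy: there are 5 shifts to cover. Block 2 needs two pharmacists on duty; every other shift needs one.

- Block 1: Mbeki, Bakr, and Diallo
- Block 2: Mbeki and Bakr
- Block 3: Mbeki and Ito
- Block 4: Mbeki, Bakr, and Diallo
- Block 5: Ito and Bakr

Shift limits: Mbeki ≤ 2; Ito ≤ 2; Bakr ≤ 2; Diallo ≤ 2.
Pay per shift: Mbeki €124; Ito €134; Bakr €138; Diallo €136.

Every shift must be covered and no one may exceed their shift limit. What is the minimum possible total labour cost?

€790

Block 2 can only be covered by Mbeki and Bakr, so that assignment is forced.
Picking the cheapest available pharmacist for each shift independently would cost €768, but that ignores the shift limits.
An optimal schedule: Block 1→Mbeki, Block 2→Mbeki+Bakr, Block 3→Ito, Block 4→Diallo, Block 5→Ito.
Total: 124 + 124 + 138 + 134 + 136 + 134 = €790.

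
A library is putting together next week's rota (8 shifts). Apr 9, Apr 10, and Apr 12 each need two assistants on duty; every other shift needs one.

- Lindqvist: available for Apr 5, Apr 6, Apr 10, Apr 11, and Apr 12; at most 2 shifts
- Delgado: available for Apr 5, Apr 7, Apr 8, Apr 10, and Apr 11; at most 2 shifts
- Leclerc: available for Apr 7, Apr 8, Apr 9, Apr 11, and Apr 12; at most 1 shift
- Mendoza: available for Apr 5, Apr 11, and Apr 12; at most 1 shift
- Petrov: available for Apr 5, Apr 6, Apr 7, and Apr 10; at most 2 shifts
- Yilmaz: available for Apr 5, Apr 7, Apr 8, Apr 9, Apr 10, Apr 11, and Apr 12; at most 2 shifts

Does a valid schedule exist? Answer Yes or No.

No

Total capacity is 2+2+1+1+2+2 = 10 but 11 worker-slots are needed — infeasible.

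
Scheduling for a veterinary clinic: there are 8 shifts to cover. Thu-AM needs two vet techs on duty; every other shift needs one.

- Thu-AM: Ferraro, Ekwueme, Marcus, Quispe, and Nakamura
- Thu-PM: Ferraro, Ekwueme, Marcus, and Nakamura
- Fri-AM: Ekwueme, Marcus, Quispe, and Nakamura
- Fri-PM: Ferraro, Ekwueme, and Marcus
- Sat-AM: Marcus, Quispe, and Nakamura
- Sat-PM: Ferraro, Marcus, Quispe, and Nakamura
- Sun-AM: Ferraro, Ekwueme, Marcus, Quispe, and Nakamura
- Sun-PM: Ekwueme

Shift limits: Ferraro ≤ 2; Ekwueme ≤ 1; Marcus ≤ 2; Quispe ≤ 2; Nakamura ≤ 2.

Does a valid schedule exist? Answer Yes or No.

Sun-PM can only be covered by Ekwueme, so that assignment is forced.
One valid schedule: Thu-AM→Quispe+Nakamura, Thu-PM→Ferraro, Fri-AM→Marcus, Fri-PM→Ferraro, Sat-AM→Marcus, Sat-PM→Quispe, Sun-AM→Nakamura, Sun-PM→Ekwueme.
Loads: Ferraro 2/2, Ekwueme 1/1, Marcus 2/2, Quispe 2/2, Nakamura 2/2 — all within limits.

Yes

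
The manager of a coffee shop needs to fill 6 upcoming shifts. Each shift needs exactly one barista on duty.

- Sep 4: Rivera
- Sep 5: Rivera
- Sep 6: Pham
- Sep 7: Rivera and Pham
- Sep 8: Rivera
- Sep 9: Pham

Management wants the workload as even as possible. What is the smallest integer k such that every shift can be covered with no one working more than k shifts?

3

With 2 baristas and 6 worker-slots to fill, someone must work at least ⌈6/2⌉ = 3 shifts, so k ≥ 3.
k = 3 works: Sep 4→Rivera, Sep 5→Rivera, Sep 6→Pham, Sep 7→Pham, Sep 8→Rivera, Sep 9→Pham.
Loads: Rivera 3, Pham 3 — all ≤ 3.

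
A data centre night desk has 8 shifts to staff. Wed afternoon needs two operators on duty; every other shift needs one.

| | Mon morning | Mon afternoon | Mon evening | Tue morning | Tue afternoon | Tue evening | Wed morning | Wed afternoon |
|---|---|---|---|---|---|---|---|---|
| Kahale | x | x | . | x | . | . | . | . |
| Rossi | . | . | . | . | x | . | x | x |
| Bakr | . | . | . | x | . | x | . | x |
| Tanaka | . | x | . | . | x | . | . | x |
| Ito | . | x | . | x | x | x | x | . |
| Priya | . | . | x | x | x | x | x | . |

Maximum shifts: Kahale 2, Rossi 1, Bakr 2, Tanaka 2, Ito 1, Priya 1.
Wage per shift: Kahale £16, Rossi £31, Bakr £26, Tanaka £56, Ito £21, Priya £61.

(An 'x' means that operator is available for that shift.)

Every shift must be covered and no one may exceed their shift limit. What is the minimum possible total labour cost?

£309

Mon morning can only be covered by Kahale, so that assignment is forced.
Mon evening can only be covered by Priya, so that assignment is forced.
Picking the cheapest available operator for each shift independently would cost £229, but that ignores the shift limits.
An optimal schedule: Mon morning→Kahale, Mon afternoon→Kahale, Mon evening→Priya, Tue morning→Ito, Tue afternoon→Tanaka, Tue evening→Bakr, Wed morning→Rossi, Wed afternoon→Bakr+Tanaka.
Total: 16 + 16 + 61 + 21 + 56 + 26 + 31 + 26 + 56 = £309.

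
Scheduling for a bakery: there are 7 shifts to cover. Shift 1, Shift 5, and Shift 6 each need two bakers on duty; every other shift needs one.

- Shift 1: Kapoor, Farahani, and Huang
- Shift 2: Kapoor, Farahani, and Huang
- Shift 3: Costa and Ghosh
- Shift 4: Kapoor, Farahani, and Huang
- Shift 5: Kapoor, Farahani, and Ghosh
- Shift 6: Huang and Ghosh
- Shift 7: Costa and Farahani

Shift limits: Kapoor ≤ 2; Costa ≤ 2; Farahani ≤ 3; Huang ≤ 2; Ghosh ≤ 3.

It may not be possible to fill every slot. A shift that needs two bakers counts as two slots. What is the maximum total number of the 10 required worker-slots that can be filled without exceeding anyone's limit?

10

Total capacity across all bakers is 2+2+3+2+3 = 12, and 10 slots are needed, so at most 10 can be filled.
An assignment achieving 10: Shift 1→Kapoor+Farahani, Shift 2→Kapoor, Shift 3→Costa, Shift 4→Farahani, Shift 5→Farahani+Ghosh, Shift 6→Huang+Ghosh, Shift 7→Costa.
Loads: Kapoor 2/2, Costa 2/2, Farahani 3/3, Huang 1/2, Ghosh 2/3.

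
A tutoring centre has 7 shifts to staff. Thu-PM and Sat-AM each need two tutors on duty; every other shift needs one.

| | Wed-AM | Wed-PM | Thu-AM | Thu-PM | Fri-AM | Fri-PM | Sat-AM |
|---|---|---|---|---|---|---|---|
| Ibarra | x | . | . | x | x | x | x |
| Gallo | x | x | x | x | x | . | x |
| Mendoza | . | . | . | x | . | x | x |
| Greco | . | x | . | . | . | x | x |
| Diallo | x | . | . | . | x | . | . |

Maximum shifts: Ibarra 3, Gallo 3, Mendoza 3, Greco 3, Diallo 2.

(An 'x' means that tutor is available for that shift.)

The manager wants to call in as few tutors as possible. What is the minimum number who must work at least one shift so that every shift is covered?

9 slots to fill and no one can take more than 3, so at least ⌈9/3⌉ = 3 tutors are needed.
Ibarra, Gallo, and Mendoza alone can cover everything: Wed-AM→Ibarra, Wed-PM→Gallo, Thu-AM→Gallo, Thu-PM→Ibarra+Mendoza, Fri-AM→Ibarra, Fri-PM→Mendoza, Sat-AM→Gallo+Mendoza.

3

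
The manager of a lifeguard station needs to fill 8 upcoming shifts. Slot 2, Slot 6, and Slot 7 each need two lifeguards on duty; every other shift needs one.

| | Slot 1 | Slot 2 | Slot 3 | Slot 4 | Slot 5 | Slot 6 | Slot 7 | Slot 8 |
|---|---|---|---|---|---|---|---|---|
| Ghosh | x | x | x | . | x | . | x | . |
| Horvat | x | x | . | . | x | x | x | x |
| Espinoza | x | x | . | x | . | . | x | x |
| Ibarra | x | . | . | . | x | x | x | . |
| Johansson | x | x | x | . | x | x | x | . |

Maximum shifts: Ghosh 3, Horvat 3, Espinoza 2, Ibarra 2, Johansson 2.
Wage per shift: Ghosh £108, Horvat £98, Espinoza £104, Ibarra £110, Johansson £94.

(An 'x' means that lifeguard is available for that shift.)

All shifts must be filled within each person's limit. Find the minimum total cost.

Slot 4 can only be covered by Espinoza, so that assignment is forced.
Picking the cheapest available lifeguard for each shift independently would cost £1060, but that ignores the shift limits.
An optimal schedule: Slot 1→Ghosh, Slot 2→Espinoza+Ghosh, Slot 3→Johansson, Slot 4→Espinoza, Slot 5→Horvat, Slot 6→Johansson+Horvat, Slot 7→Ghosh+Ibarra, Slot 8→Horvat.
Total: 108 + 104 + 108 + 94 + 104 + 98 + 94 + 98 + 108 + 110 + 98 = £1124.

£1124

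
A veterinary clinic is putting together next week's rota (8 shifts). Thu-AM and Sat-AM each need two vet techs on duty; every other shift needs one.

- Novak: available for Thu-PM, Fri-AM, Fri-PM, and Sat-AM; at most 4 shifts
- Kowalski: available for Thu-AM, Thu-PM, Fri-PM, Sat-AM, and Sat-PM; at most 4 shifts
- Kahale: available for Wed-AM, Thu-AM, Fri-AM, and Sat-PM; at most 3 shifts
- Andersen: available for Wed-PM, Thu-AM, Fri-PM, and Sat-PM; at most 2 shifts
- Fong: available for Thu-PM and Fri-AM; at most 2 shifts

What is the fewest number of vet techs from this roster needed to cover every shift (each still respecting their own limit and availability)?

4

10 slots to fill and no one can take more than 4, so at least ⌈10/4⌉ = 3 vet techs are needed.
Shifts {Wed-AM, Wed-PM, Sat-AM} need 4 slots, but among the vet techs available for them (Novak, Kowalski, Kahale, and Andersen) any 3 together supply at most 3. So 3 vet techs are not enough.
Novak, Kowalski, Kahale, and Andersen alone can cover everything: Wed-AM→Kahale, Wed-PM→Andersen, Thu-AM→Kowalski+Kahale, Thu-PM→Novak, Fri-AM→Novak, Fri-PM→Novak, Sat-AM→Novak+Kowalski, Sat-PM→Kowalski.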